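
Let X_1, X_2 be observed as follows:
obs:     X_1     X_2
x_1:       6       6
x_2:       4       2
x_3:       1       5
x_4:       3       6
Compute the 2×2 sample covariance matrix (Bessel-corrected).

Step 1 — column means:
  mean(X_1) = (6 + 4 + 1 + 3) / 4 = 14/4 = 3.5
  mean(X_2) = (6 + 2 + 5 + 6) / 4 = 19/4 = 4.75

Step 2 — sample covariance S[i,j] = (1/(n-1)) · Σ_k (x_{k,i} - mean_i) · (x_{k,j} - mean_j), with n-1 = 3.
  S[X_1,X_1] = ((2.5)·(2.5) + (0.5)·(0.5) + (-2.5)·(-2.5) + (-0.5)·(-0.5)) / 3 = 13/3 = 4.3333
  S[X_1,X_2] = ((2.5)·(1.25) + (0.5)·(-2.75) + (-2.5)·(0.25) + (-0.5)·(1.25)) / 3 = 0.5/3 = 0.1667
  S[X_2,X_2] = ((1.25)·(1.25) + (-2.75)·(-2.75) + (0.25)·(0.25) + (1.25)·(1.25)) / 3 = 10.75/3 = 3.5833

S is symmetric (S[j,i] = S[i,j]). Assembling:

S = [[4.3333, 0.1667],
 [0.1667, 3.5833]]


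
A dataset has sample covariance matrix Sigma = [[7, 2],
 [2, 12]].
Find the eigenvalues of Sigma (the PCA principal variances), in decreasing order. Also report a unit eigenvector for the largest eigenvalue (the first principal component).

Step 1 — characteristic polynomial of 2×2 Sigma:
  det(Sigma - λI) = λ² - trace · λ + det = 0.
  trace = 7 + 12 = 19, det = 7·12 - (2)² = 80.
Step 2 — discriminant:
  Δ = trace² - 4·det = 361 - 320 = 41.
Step 3 — eigenvalues:
  λ = (trace ± √Δ)/2 = (19 ± 6.4031)/2,
  λ_1 = 12.7016,  λ_2 = 6.2984.

Step 4 — unit eigenvector for λ_1: solve (Sigma - λ_1 I)v = 0. First row:
  (7 - 12.7016)·v_x + (2)·v_y = 0, i.e. (-5.7016)·v_x + (2)·v_y = 0,
  so v ∝ (b, λ_1 - a) = (2, 5.7016) = u.
  ||u|| = √((2)² + (5.7016)²) = √(36.5078) ≈ 6.0422,
  v_1 = u/||u|| ≈ (0.331, 0.9436) (||v_1|| = 1).

λ_1 = 12.7016,  λ_2 = 6.2984;  v_1 ≈ (0.331, 0.9436)


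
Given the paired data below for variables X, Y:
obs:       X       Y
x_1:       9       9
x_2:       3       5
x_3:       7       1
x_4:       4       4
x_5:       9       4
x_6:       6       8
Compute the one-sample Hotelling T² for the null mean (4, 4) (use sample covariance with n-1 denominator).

Step 1 — sample mean vector:
  mean(X) = (9 + 3 + 7 + 4 + 9 + 6) / 6 = 38/6 = 6.3333
  mean(Y) = (9 + 5 + 1 + 4 + 4 + 8) / 6 = 31/6 = 5.1667
  x̄ = (6.3333, 5.1667),  deviation x̄ - mu_0 = (6.3333, 5.1667) - (4, 4) = (2.3333, 1.1667).

Step 2 — sample covariance matrix, S[i,j] = (1/(n-1)) · Σ_k (x_{k,i} - mean_i) · (x_{k,j} - mean_j), divisor n-1 = 5:
  S[X,X] = ((2.6667)·(2.6667) + (-3.3333)·(-3.3333) + (0.6667)·(0.6667) + (-2.3333)·(-2.3333) + (2.6667)·(2.6667) + (-0.3333)·(-0.3333)) / 5 = 31.3333/5 = 6.2667
  S[X,Y] = ((2.6667)·(3.8333) + (-3.3333)·(-0.1667) + (0.6667)·(-4.1667) + (-2.3333)·(-1.1667) + (2.6667)·(-1.1667) + (-0.3333)·(2.8333)) / 5 = 6.6667/5 = 1.3333
  S[Y,Y] = ((3.8333)·(3.8333) + (-0.1667)·(-0.1667) + (-4.1667)·(-4.1667) + (-1.1667)·(-1.1667) + (-1.1667)·(-1.1667) + (2.8333)·(2.8333)) / 5 = 42.8333/5 = 8.5667
  S = [[6.2667, 1.3333],
 [1.3333, 8.5667]].

Step 3 — invert S. det(S) = 6.2667·8.5667 - (1.3333)² = 51.9067.
  S^{-1} = (1/det) · [[d, -b], [-b, a]] = [[0.165, -0.0257],
 [-0.0257, 0.1207]].

Step 4 — quadratic form (x̄ - mu_0)^T · S^{-1} · (x̄ - mu_0):
  S^{-1} · (x̄ - mu_0) = (0.3551, 0.0809),
  (x̄ - mu_0)^T · [...] = (2.3333)·(0.3551) + (1.1667)·(0.0809) = 0.923.

Step 5 — scale by n: T² = 6 · 0.923 = 5.5381.

T² ≈ 5.5381


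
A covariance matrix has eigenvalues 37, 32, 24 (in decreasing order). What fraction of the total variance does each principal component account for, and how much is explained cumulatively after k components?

Step 1 — total variance = trace(Sigma) = Σ λ_i = 37 + 32 + 24 = 93.

Step 2 — fraction explained by component i = λ_i / Σ λ:
  PC1: 37/93 = 0.3978
  PC2: 32/93 = 0.3441
  PC3: 24/93 = 0.2581

Step 3 — cumulative fraction after k components = (λ_1 + ... + λ_k) / Σ λ:
  k = 1: 37/93 = 0.3978
  k = 2: (37 + 32)/93 = 69/93 = 0.7419
  k = 3: (37 + 32 + 24)/93 = 93/93 = 1

Summary (fraction, with percent):

explained: PC1 0.3978 (39.78%), PC2 0.3441 (34.41%), PC3 0.2581 (25.81%);  cumulative: 0.3978, 0.7419, 1


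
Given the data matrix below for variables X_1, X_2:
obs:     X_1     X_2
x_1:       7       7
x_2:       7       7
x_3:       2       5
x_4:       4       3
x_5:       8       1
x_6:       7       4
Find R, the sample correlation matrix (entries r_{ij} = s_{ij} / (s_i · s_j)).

Step 1 — column means:
  mean(X_1) = (7 + 7 + 2 + 4 + 8 + 7) / 6 = 35/6 = 5.8333
  mean(X_2) = (7 + 7 + 5 + 3 + 1 + 4) / 6 = 27/6 = 4.5

Step 2 — sample variances and covariances s[i,j] = (1/(n-1)) · Σ_k (x_{k,i} - mean_i) · (x_{k,j} - mean_j), with n-1 = 5:
  s[X_1,X_1] = ((1.1667)·(1.1667) + (1.1667)·(1.1667) + (-3.8333)·(-3.8333) + (-1.8333)·(-1.8333) + (2.1667)·(2.1667) + (1.1667)·(1.1667)) / 5 = 26.8333/5 = 5.3667
  s[X_1,X_2] = ((1.1667)·(2.5) + (1.1667)·(2.5) + (-3.8333)·(0.5) + (-1.8333)·(-1.5) + (2.1667)·(-3.5) + (1.1667)·(-0.5)) / 5 = -1.5/5 = -0.3
  s[X_2,X_2] = ((2.5)·(2.5) + (2.5)·(2.5) + (0.5)·(0.5) + (-1.5)·(-1.5) + (-3.5)·(-3.5) + (-0.5)·(-0.5)) / 5 = 27.5/5 = 5.5
  Sample standard deviations s_i = √(s[i,i]):
  s(X_1) = √(5.3667) = 2.3166
  s(X_2) = √(5.5) = 2.3452

Step 3 — r_{ij} = s_{ij} / (s_i · s_j):
  r[X_1,X_1] = 1 (diagonal).
  r[X_1,X_2] = -0.3 / (2.3166 · 2.3452) = -0.3 / 5.4329 = -0.0552
  r[X_2,X_2] = 1 (diagonal).

R is symmetric with unit diagonal. Assembling:

R = [[1, -0.0552],
 [-0.0552, 1]]


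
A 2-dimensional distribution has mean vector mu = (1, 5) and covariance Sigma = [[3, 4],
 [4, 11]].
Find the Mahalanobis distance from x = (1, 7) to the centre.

Step 1 — centre the observation: (x - mu) = (0, 2).

Step 2 — invert Sigma. det(Sigma) = 3·11 - (4)² = 17.
  Sigma^{-1} = (1/det) · [[d, -b], [-b, a]] = [[0.6471, -0.2353],
 [-0.2353, 0.1765]].

Step 3 — form the quadratic (x - mu)^T · Sigma^{-1} · (x - mu):
  Sigma^{-1} · (x - mu) = (-0.4706, 0.3529).
  (x - mu)^T · [Sigma^{-1} · (x - mu)] = (0)·(-0.4706) + (2)·(0.3529) = 0.7059.

Step 4 — take square root: d = √(0.7059) ≈ 0.8402.

d(x, mu) = √(0.7059) ≈ 0.8402


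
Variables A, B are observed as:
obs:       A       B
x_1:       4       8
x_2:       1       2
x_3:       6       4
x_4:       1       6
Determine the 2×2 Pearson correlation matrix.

Step 1 — column means:
  mean(A) = (4 + 1 + 6 + 1) / 4 = 12/4 = 3
  mean(B) = (8 + 2 + 4 + 6) / 4 = 20/4 = 5

Step 2 — sample variances and covariances s[i,j] = (1/(n-1)) · Σ_k (x_{k,i} - mean_i) · (x_{k,j} - mean_j), with n-1 = 3:
  s[A,A] = ((1)·(1) + (-2)·(-2) + (3)·(3) + (-2)·(-2)) / 3 = 18/3 = 6
  s[A,B] = ((1)·(3) + (-2)·(-3) + (3)·(-1) + (-2)·(1)) / 3 = 4/3 = 1.3333
  s[B,B] = ((3)·(3) + (-3)·(-3) + (-1)·(-1) + (1)·(1)) / 3 = 20/3 = 6.6667
  Sample standard deviations s_i = √(s[i,i]):
  s(A) = √(6) = 2.4495
  s(B) = √(6.6667) = 2.582

Step 3 — r_{ij} = s_{ij} / (s_i · s_j):
  r[A,A] = 1 (diagonal).
  r[A,B] = 1.3333 / (2.4495 · 2.582) = 1.3333 / 6.3246 = 0.2108
  r[B,B] = 1 (diagonal).

R is symmetric with unit diagonal. Assembling:

R = [[1, 0.2108],
 [0.2108, 1]]


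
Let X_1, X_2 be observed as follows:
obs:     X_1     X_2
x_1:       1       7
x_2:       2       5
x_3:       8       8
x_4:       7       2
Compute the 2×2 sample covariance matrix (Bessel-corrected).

Step 1 — column means:
  mean(X_1) = (1 + 2 + 8 + 7) / 4 = 18/4 = 4.5
  mean(X_2) = (7 + 5 + 8 + 2) / 4 = 22/4 = 5.5

Step 2 — sample covariance S[i,j] = (1/(n-1)) · Σ_k (x_{k,i} - mean_i) · (x_{k,j} - mean_j), with n-1 = 3.
  S[X_1,X_1] = ((-3.5)·(-3.5) + (-2.5)·(-2.5) + (3.5)·(3.5) + (2.5)·(2.5)) / 3 = 37/3 = 12.3333
  S[X_1,X_2] = ((-3.5)·(1.5) + (-2.5)·(-0.5) + (3.5)·(2.5) + (2.5)·(-3.5)) / 3 = -4/3 = -1.3333
  S[X_2,X_2] = ((1.5)·(1.5) + (-0.5)·(-0.5) + (2.5)·(2.5) + (-3.5)·(-3.5)) / 3 = 21/3 = 7

S is symmetric (S[j,i] = S[i,j]). Assembling:

S = [[12.3333, -1.3333],
 [-1.3333, 7]]


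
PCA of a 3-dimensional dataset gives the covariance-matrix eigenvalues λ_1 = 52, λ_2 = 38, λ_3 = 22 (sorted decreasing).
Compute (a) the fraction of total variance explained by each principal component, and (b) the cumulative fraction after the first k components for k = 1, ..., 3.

Step 1 — total variance = trace(Sigma) = Σ λ_i = 52 + 38 + 22 = 112.

Step 2 — fraction explained by component i = λ_i / Σ λ:
  PC1: 52/112 = 0.4643
  PC2: 38/112 = 0.3393
  PC3: 22/112 = 0.1964

Step 3 — cumulative fraction after k components = (λ_1 + ... + λ_k) / Σ λ:
  k = 1: 52/112 = 0.4643
  k = 2: (52 + 38)/112 = 90/112 = 0.8036
  k = 3: (52 + 38 + 22)/112 = 112/112 = 1

Summary (fraction, with percent):

explained: PC1 0.4643 (46.43%), PC2 0.3393 (33.93%), PC3 0.1964 (19.64%);  cumulative: 0.4643, 0.8036, 1


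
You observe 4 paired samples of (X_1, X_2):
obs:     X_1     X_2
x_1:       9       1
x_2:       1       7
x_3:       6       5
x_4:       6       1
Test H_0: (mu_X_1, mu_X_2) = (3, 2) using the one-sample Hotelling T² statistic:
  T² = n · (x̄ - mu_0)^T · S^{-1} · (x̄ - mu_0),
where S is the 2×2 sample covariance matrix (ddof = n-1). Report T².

Step 1 — sample mean vector:
  mean(X_1) = (9 + 1 + 6 + 6) / 4 = 22/4 = 5.5
  mean(X_2) = (1 + 7 + 5 + 1) / 4 = 14/4 = 3.5
  x̄ = (5.5, 3.5),  deviation x̄ - mu_0 = (5.5, 3.5) - (3, 2) = (2.5, 1.5).

Step 2 — sample covariance matrix, S[i,j] = (1/(n-1)) · Σ_k (x_{k,i} - mean_i) · (x_{k,j} - mean_j), divisor n-1 = 3:
  S[X_1,X_1] = ((3.5)·(3.5) + (-4.5)·(-4.5) + (0.5)·(0.5) + (0.5)·(0.5)) / 3 = 33/3 = 11
  S[X_1,X_2] = ((3.5)·(-2.5) + (-4.5)·(3.5) + (0.5)·(1.5) + (0.5)·(-2.5)) / 3 = -25/3 = -8.3333
  S[X_2,X_2] = ((-2.5)·(-2.5) + (3.5)·(3.5) + (1.5)·(1.5) + (-2.5)·(-2.5)) / 3 = 27/3 = 9
  S = [[11, -8.3333],
 [-8.3333, 9]].

Step 3 — invert S. det(S) = 11·9 - (-8.3333)² = 29.5556.
  S^{-1} = (1/det) · [[d, -b], [-b, a]] = [[0.3045, 0.282],
 [0.282, 0.3722]].

Step 4 — quadratic form (x̄ - mu_0)^T · S^{-1} · (x̄ - mu_0):
  S^{-1} · (x̄ - mu_0) = (1.1842, 1.2632),
  (x̄ - mu_0)^T · [...] = (2.5)·(1.1842) + (1.5)·(1.2632) = 4.8553.

Step 5 — scale by n: T² = 4 · 4.8553 = 19.4211.

T² ≈ 19.4211


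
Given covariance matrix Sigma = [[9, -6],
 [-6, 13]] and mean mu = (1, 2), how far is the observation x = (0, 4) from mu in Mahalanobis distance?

Step 1 — centre the observation: (x - mu) = (-1, 2).

Step 2 — invert Sigma. det(Sigma) = 9·13 - (-6)² = 81.
  Sigma^{-1} = (1/det) · [[d, -b], [-b, a]] = [[0.1605, 0.0741],
 [0.0741, 0.1111]].

Step 3 — form the quadratic (x - mu)^T · Sigma^{-1} · (x - mu):
  Sigma^{-1} · (x - mu) = (-0.0123, 0.1481).
  (x - mu)^T · [Sigma^{-1} · (x - mu)] = (-1)·(-0.0123) + (2)·(0.1481) = 0.3086.

Step 4 — take square root: d = √(0.3086) ≈ 0.5556.

d(x, mu) = √(0.3086) ≈ 0.5556


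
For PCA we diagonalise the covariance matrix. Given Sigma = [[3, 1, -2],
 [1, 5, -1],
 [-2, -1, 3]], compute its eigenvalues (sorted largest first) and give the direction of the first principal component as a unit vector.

Step 1 — characteristic polynomial p(λ) = det(λI - Sigma) = λ³ - tr·λ² + c_1·λ - det, where tr = trace, c_1 = sum of the principal 2×2 minors, det = det(Sigma):
  tr = 3 + 5 + 3 = 11,
  c_1 = (3·5 - (1)²) + (3·3 - (-2)²) + (5·3 - (-1)²) = 14 + 5 + 14 = 33,
  det = 3·(5·3 - (-1)²) - (1)·((1)·3 - (-1)·(-2)) + (-2)·((1)·(-1) - 5·(-2)) = 3·(14) - (1)·(1) + (-2)·(9) = 23.
  So p(λ) = λ³ - 11λ² + 33λ - 23.
Step 2 — look for an integer root (rational root theorem: any rational root is an integer divisor of 23). Testing λ = 1:
  p(1) = 1 - 11 + 33 - 23 = 0  ✓
  Dividing out (λ - 1): p(λ) = (λ - 1)(λ² - 10λ + 23).
Step 3 — remaining eigenvalues from the quadratic λ² - 10λ + 23 = 0:
  Δ = 10² - 4·23 = 100 - 92 = 8,  λ = (10 ± √8)/2 = (10 ± 2.8284)/2 ≈ 6.4142 or 3.5858.
  Sorted: λ_1 = 6.4142,  λ_2 = 3.5858,  λ_3 = 1  (check: sum = 11 = tr ✓).

Step 4 — unit eigenvector for λ_1 ≈ 6.4142: v spans the null space of (Sigma - λ_1 I), whose rows are
  r_1 = (-3.4142, 1, -2),  r_2 = (1, -1.4142, -1),  r_3 = (-2, -1, -3.4142).
  v is orthogonal to every row, so take v ∝ r_1 × r_2 = ((1)·(-1) - (-2)·(-1.4142), (-2)·(1) - (-3.4142)·(-1), (-3.4142)·(-1.4142) - (1)·(1)) ≈ (-3.8284, -5.4142, 3.8284).
  Rescale (multiply by -1 so the first nonzero entry is positive): u = (3.8284, 5.4142, -3.8284).
  ||u|| = √((3.8284)² + (5.4142)² + (-3.8284)²) = √(58.6274) ≈ 7.6569,  v_1 = u/||u|| ≈ (0.5, 0.7071, -0.5) (||v_1|| = 1).

λ_1 = 6.4142,  λ_2 = 3.5858,  λ_3 = 1;  v_1 ≈ (0.5, 0.7071, -0.5)


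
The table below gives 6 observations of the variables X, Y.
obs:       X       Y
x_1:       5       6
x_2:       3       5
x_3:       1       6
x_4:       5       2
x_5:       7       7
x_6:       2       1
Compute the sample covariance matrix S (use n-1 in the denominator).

Step 1 — column means:
  mean(X) = (5 + 3 + 1 + 5 + 7 + 2) / 6 = 23/6 = 3.8333
  mean(Y) = (6 + 5 + 6 + 2 + 7 + 1) / 6 = 27/6 = 4.5

Step 2 — sample covariance S[i,j] = (1/(n-1)) · Σ_k (x_{k,i} - mean_i) · (x_{k,j} - mean_j), with n-1 = 5.
  S[X,X] = ((1.1667)·(1.1667) + (-0.8333)·(-0.8333) + (-2.8333)·(-2.8333) + (1.1667)·(1.1667) + (3.1667)·(3.1667) + (-1.8333)·(-1.8333)) / 5 = 24.8333/5 = 4.9667
  S[X,Y] = ((1.1667)·(1.5) + (-0.8333)·(0.5) + (-2.8333)·(1.5) + (1.1667)·(-2.5) + (3.1667)·(2.5) + (-1.8333)·(-3.5)) / 5 = 8.5/5 = 1.7
  S[Y,Y] = ((1.5)·(1.5) + (0.5)·(0.5) + (1.5)·(1.5) + (-2.5)·(-2.5) + (2.5)·(2.5) + (-3.5)·(-3.5)) / 5 = 29.5/5 = 5.9

S is symmetric (S[j,i] = S[i,j]). Assembling:

S = [[4.9667, 1.7],
 [1.7, 5.9]]


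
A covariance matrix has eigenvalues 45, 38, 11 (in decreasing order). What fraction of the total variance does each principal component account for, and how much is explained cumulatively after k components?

Step 1 — total variance = trace(Sigma) = Σ λ_i = 45 + 38 + 11 = 94.

Step 2 — fraction explained by component i = λ_i / Σ λ:
  PC1: 45/94 = 0.4787
  PC2: 38/94 = 0.4043
  PC3: 11/94 = 0.117

Step 3 — cumulative fraction after k components = (λ_1 + ... + λ_k) / Σ λ:
  k = 1: 45/94 = 0.4787
  k = 2: (45 + 38)/94 = 83/94 = 0.883
  k = 3: (45 + 38 + 11)/94 = 94/94 = 1

Summary (fraction, with percent):

explained: PC1 0.4787 (47.87%), PC2 0.4043 (40.43%), PC3 0.117 (11.7%);  cumulative: 0.4787, 0.883, 1


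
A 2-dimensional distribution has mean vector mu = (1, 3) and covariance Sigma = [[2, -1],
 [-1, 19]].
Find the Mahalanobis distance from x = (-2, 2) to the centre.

Step 1 — centre the observation: (x - mu) = (-3, -1).

Step 2 — invert Sigma. det(Sigma) = 2·19 - (-1)² = 37.
  Sigma^{-1} = (1/det) · [[d, -b], [-b, a]] = [[0.5135, 0.027],
 [0.027, 0.0541]].

Step 3 — form the quadratic (x - mu)^T · Sigma^{-1} · (x - mu):
  Sigma^{-1} · (x - mu) = (-1.5676, -0.1351).
  (x - mu)^T · [Sigma^{-1} · (x - mu)] = (-3)·(-1.5676) + (-1)·(-0.1351) = 4.8378.

Step 4 — take square root: d = √(4.8378) ≈ 2.1995.

d(x, mu) = √(4.8378) ≈ 2.1995


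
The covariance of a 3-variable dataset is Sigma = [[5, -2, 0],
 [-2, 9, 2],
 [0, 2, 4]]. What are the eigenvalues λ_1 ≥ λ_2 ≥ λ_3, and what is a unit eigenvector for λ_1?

Step 1 — characteristic polynomial p(λ) = det(λI - Sigma) = λ³ - tr·λ² + c_1·λ - det, where tr = trace, c_1 = sum of the principal 2×2 minors, det = det(Sigma):
  tr = 5 + 9 + 4 = 18,
  c_1 = (5·9 - (-2)²) + (5·4 - (0)²) + (9·4 - (2)²) = 41 + 20 + 32 = 93,
  det = 5·(9·4 - (2)²) - (-2)·((-2)·4 - (2)·(0)) + (0)·((-2)·(2) - 9·(0)) = 5·(32) - (-2)·(-8) + (0)·(-4) = 144.
  So p(λ) = λ³ - 18λ² + 93λ - 144.
Step 2 — look for an integer root (rational root theorem: any rational root is an integer divisor of 144). Testing λ = 3:
  p(3) = 27 - 162 + 279 - 144 = 0  ✓
  Dividing out (λ - 3): p(λ) = (λ - 3)(λ² - 15λ + 48).
Step 3 — remaining eigenvalues from the quadratic λ² - 15λ + 48 = 0:
  Δ = 15² - 4·48 = 225 - 192 = 33,  λ = (15 ± √33)/2 = (15 ± 5.7446)/2 ≈ 10.3723 or 4.6277.
  Sorted: λ_1 = 10.3723,  λ_2 = 4.6277,  λ_3 = 3  (check: sum = 18 = tr ✓).

Step 4 — unit eigenvector for λ_1 ≈ 10.3723: v spans the null space of (Sigma - λ_1 I), whose rows are
  r_1 = (-5.3723, -2, 0),  r_2 = (-2, -1.3723, 2),  r_3 = (0, 2, -6.3723).
  v is orthogonal to every row, so take v ∝ r_1 × r_2 = ((-2)·(2) - (0)·(-1.3723), (0)·(-2) - (-5.3723)·(2), (-5.3723)·(-1.3723) - (-2)·(-2)) ≈ (-4, 10.7446, 3.3723).
  Rescale (multiply by -1 so the first nonzero entry is positive): u = (4, -10.7446, -3.3723).
  ||u|| = √((4)² + (-10.7446)² + (-3.3723)²) = √(142.8179) ≈ 11.9506,  v_1 = u/||u|| ≈ (0.3347, -0.8991, -0.2822) (||v_1|| = 1).

λ_1 = 10.3723,  λ_2 = 4.6277,  λ_3 = 3;  v_1 ≈ (0.3347, -0.8991, -0.2822)


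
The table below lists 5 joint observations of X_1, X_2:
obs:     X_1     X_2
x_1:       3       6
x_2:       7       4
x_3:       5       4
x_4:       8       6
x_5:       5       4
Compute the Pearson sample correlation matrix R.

Step 1 — column means:
  mean(X_1) = (3 + 7 + 5 + 8 + 5) / 5 = 28/5 = 5.6
  mean(X_2) = (6 + 4 + 4 + 6 + 4) / 5 = 24/5 = 4.8

Step 2 — sample variances and covariances s[i,j] = (1/(n-1)) · Σ_k (x_{k,i} - mean_i) · (x_{k,j} - mean_j), with n-1 = 4:
  s[X_1,X_1] = ((-2.6)·(-2.6) + (1.4)·(1.4) + (-0.6)·(-0.6) + (2.4)·(2.4) + (-0.6)·(-0.6)) / 4 = 15.2/4 = 3.8
  s[X_1,X_2] = ((-2.6)·(1.2) + (1.4)·(-0.8) + (-0.6)·(-0.8) + (2.4)·(1.2) + (-0.6)·(-0.8)) / 4 = -0.4/4 = -0.1
  s[X_2,X_2] = ((1.2)·(1.2) + (-0.8)·(-0.8) + (-0.8)·(-0.8) + (1.2)·(1.2) + (-0.8)·(-0.8)) / 4 = 4.8/4 = 1.2
  Sample standard deviations s_i = √(s[i,i]):
  s(X_1) = √(3.8) = 1.9494
  s(X_2) = √(1.2) = 1.0954

Step 3 — r_{ij} = s_{ij} / (s_i · s_j):
  r[X_1,X_1] = 1 (diagonal).
  r[X_1,X_2] = -0.1 / (1.9494 · 1.0954) = -0.1 / 2.1354 = -0.0468
  r[X_2,X_2] = 1 (diagonal).

R is symmetric with unit diagonal. Assembling:

R = [[1, -0.0468],
 [-0.0468, 1]]


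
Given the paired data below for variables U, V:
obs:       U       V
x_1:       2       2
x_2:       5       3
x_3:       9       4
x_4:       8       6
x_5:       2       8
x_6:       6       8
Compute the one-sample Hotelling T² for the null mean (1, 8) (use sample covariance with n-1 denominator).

Step 1 — sample mean vector:
  mean(U) = (2 + 5 + 9 + 8 + 2 + 6) / 6 = 32/6 = 5.3333
  mean(V) = (2 + 3 + 4 + 6 + 8 + 8) / 6 = 31/6 = 5.1667
  x̄ = (5.3333, 5.1667),  deviation x̄ - mu_0 = (5.3333, 5.1667) - (1, 8) = (4.3333, -2.8333).

Step 2 — sample covariance matrix, S[i,j] = (1/(n-1)) · Σ_k (x_{k,i} - mean_i) · (x_{k,j} - mean_j), divisor n-1 = 5:
  S[U,U] = ((-3.3333)·(-3.3333) + (-0.3333)·(-0.3333) + (3.6667)·(3.6667) + (2.6667)·(2.6667) + (-3.3333)·(-3.3333) + (0.6667)·(0.6667)) / 5 = 43.3333/5 = 8.6667
  S[U,V] = ((-3.3333)·(-3.1667) + (-0.3333)·(-2.1667) + (3.6667)·(-1.1667) + (2.6667)·(0.8333) + (-3.3333)·(2.8333) + (0.6667)·(2.8333)) / 5 = 1.6667/5 = 0.3333
  S[V,V] = ((-3.1667)·(-3.1667) + (-2.1667)·(-2.1667) + (-1.1667)·(-1.1667) + (0.8333)·(0.8333) + (2.8333)·(2.8333) + (2.8333)·(2.8333)) / 5 = 32.8333/5 = 6.5667
  S = [[8.6667, 0.3333],
 [0.3333, 6.5667]].

Step 3 — invert S. det(S) = 8.6667·6.5667 - (0.3333)² = 56.8.
  S^{-1} = (1/det) · [[d, -b], [-b, a]] = [[0.1156, -0.0059],
 [-0.0059, 0.1526]].

Step 4 — quadratic form (x̄ - mu_0)^T · S^{-1} · (x̄ - mu_0):
  S^{-1} · (x̄ - mu_0) = (0.5176, -0.4577),
  (x̄ - mu_0)^T · [...] = (4.3333)·(0.5176) + (-2.8333)·(-0.4577) = 3.5399.

Step 5 — scale by n: T² = 6 · 3.5399 = 21.2394.

T² ≈ 21.2394


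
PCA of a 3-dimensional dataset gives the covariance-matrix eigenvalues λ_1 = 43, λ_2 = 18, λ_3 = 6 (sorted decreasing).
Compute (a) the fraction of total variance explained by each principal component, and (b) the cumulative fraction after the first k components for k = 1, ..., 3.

Step 1 — total variance = trace(Sigma) = Σ λ_i = 43 + 18 + 6 = 67.

Step 2 — fraction explained by component i = λ_i / Σ λ:
  PC1: 43/67 = 0.6418
  PC2: 18/67 = 0.2687
  PC3: 6/67 = 0.0896

Step 3 — cumulative fraction after k components = (λ_1 + ... + λ_k) / Σ λ:
  k = 1: 43/67 = 0.6418
  k = 2: (43 + 18)/67 = 61/67 = 0.9104
  k = 3: (43 + 18 + 6)/67 = 67/67 = 1

Summary (fraction, with percent):

explained: PC1 0.6418 (64.18%), PC2 0.2687 (26.87%), PC3 0.0896 (8.96%);  cumulative: 0.6418, 0.9104, 1


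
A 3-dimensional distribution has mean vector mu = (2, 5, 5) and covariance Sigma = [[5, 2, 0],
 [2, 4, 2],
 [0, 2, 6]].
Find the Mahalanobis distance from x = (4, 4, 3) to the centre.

Step 1 — centre the observation: (x - mu) = (2, -1, -2).

Step 2 — invert Sigma (cofactor / det for 3×3, or solve directly):
  Sigma^{-1} = [[0.2632, -0.1579, 0.0526],
 [-0.1579, 0.3947, -0.1316],
 [0.0526, -0.1316, 0.2105]].

Step 3 — form the quadratic (x - mu)^T · Sigma^{-1} · (x - mu):
  Sigma^{-1} · (x - mu) = (0.5789, -0.4474, -0.1842).
  (x - mu)^T · [Sigma^{-1} · (x - mu)] = (2)·(0.5789) + (-1)·(-0.4474) + (-2)·(-0.1842) = 1.9737.

Step 4 — take square root: d = √(1.9737) ≈ 1.4049.

d(x, mu) = √(1.9737) ≈ 1.4049


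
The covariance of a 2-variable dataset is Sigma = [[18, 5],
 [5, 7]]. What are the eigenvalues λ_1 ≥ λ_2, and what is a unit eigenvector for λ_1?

Step 1 — characteristic polynomial of 2×2 Sigma:
  det(Sigma - λI) = λ² - trace · λ + det = 0.
  trace = 18 + 7 = 25, det = 18·7 - (5)² = 101.
Step 2 — discriminant:
  Δ = trace² - 4·det = 625 - 404 = 221.
Step 3 — eigenvalues:
  λ = (trace ± √Δ)/2 = (25 ± 14.8661)/2,
  λ_1 = 19.933,  λ_2 = 5.067.

Step 4 — unit eigenvector for λ_1: solve (Sigma - λ_1 I)v = 0. First row:
  (18 - 19.933)·v_x + (5)·v_y = 0, i.e. (-1.933)·v_x + (5)·v_y = 0,
  so v ∝ (b, λ_1 - a) = (5, 1.933) = u.
  ||u|| = √((5)² + (1.933)²) = √(28.7366) ≈ 5.3607,
  v_1 = u/||u|| ≈ (0.9327, 0.3606) (||v_1|| = 1).

λ_1 = 19.933,  λ_2 = 5.067;  v_1 ≈ (0.9327, 0.3606)


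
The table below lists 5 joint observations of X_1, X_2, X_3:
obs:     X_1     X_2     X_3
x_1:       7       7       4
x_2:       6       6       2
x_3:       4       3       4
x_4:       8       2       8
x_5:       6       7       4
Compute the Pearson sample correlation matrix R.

Step 1 — column means:
  mean(X_1) = (7 + 6 + 4 + 8 + 6) / 5 = 31/5 = 6.2
  mean(X_2) = (7 + 6 + 3 + 2 + 7) / 5 = 25/5 = 5
  mean(X_3) = (4 + 2 + 4 + 8 + 4) / 5 = 22/5 = 4.4

Step 2 — sample variances and covariances s[i,j] = (1/(n-1)) · Σ_k (x_{k,i} - mean_i) · (x_{k,j} - mean_j), with n-1 = 4:
  s[X_1,X_1] = ((0.8)·(0.8) + (-0.2)·(-0.2) + (-2.2)·(-2.2) + (1.8)·(1.8) + (-0.2)·(-0.2)) / 4 = 8.8/4 = 2.2
  s[X_1,X_2] = ((0.8)·(2) + (-0.2)·(1) + (-2.2)·(-2) + (1.8)·(-3) + (-0.2)·(2)) / 4 = 0/4 = 0
  s[X_1,X_3] = ((0.8)·(-0.4) + (-0.2)·(-2.4) + (-2.2)·(-0.4) + (1.8)·(3.6) + (-0.2)·(-0.4)) / 4 = 7.6/4 = 1.9
  s[X_2,X_2] = ((2)·(2) + (1)·(1) + (-2)·(-2) + (-3)·(-3) + (2)·(2)) / 4 = 22/4 = 5.5
  s[X_2,X_3] = ((2)·(-0.4) + (1)·(-2.4) + (-2)·(-0.4) + (-3)·(3.6) + (2)·(-0.4)) / 4 = -14/4 = -3.5
  s[X_3,X_3] = ((-0.4)·(-0.4) + (-2.4)·(-2.4) + (-0.4)·(-0.4) + (3.6)·(3.6) + (-0.4)·(-0.4)) / 4 = 19.2/4 = 4.8
  Sample standard deviations s_i = √(s[i,i]):
  s(X_1) = √(2.2) = 1.4832
  s(X_2) = √(5.5) = 2.3452
  s(X_3) = √(4.8) = 2.1909

Step 3 — r_{ij} = s_{ij} / (s_i · s_j):
  r[X_1,X_1] = 1 (diagonal).
  r[X_1,X_2] = 0 / (1.4832 · 2.3452) = 0 / 3.4785 = 0
  r[X_1,X_3] = 1.9 / (1.4832 · 2.1909) = 1.9 / 3.2496 = 0.5847
  r[X_2,X_2] = 1 (diagonal).
  r[X_2,X_3] = -3.5 / (2.3452 · 2.1909) = -3.5 / 5.1381 = -0.6812
  r[X_3,X_3] = 1 (diagonal).

R is symmetric with unit diagonal. Assembling:

R = [[1, 0, 0.5847],
 [0, 1, -0.6812],
 [0.5847, -0.6812, 1]]


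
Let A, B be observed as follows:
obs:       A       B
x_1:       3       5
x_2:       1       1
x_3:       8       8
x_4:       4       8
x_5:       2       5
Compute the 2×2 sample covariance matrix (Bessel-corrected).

Step 1 — column means:
  mean(A) = (3 + 1 + 8 + 4 + 2) / 5 = 18/5 = 3.6
  mean(B) = (5 + 1 + 8 + 8 + 5) / 5 = 27/5 = 5.4

Step 2 — sample covariance S[i,j] = (1/(n-1)) · Σ_k (x_{k,i} - mean_i) · (x_{k,j} - mean_j), with n-1 = 4.
  S[A,A] = ((-0.6)·(-0.6) + (-2.6)·(-2.6) + (4.4)·(4.4) + (0.4)·(0.4) + (-1.6)·(-1.6)) / 4 = 29.2/4 = 7.3
  S[A,B] = ((-0.6)·(-0.4) + (-2.6)·(-4.4) + (4.4)·(2.6) + (0.4)·(2.6) + (-1.6)·(-0.4)) / 4 = 24.8/4 = 6.2
  S[B,B] = ((-0.4)·(-0.4) + (-4.4)·(-4.4) + (2.6)·(2.6) + (2.6)·(2.6) + (-0.4)·(-0.4)) / 4 = 33.2/4 = 8.3

S is symmetric (S[j,i] = S[i,j]). Assembling:

S = [[7.3, 6.2],
 [6.2, 8.3]]


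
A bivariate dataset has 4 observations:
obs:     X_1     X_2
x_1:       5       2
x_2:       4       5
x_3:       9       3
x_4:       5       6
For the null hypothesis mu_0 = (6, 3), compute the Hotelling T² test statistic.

Step 1 — sample mean vector:
  mean(X_1) = (5 + 4 + 9 + 5) / 4 = 23/4 = 5.75
  mean(X_2) = (2 + 5 + 3 + 6) / 4 = 16/4 = 4
  x̄ = (5.75, 4),  deviation x̄ - mu_0 = (5.75, 4) - (6, 3) = (-0.25, 1).

Step 2 — sample covariance matrix, S[i,j] = (1/(n-1)) · Σ_k (x_{k,i} - mean_i) · (x_{k,j} - mean_j), divisor n-1 = 3:
  S[X_1,X_1] = ((-0.75)·(-0.75) + (-1.75)·(-1.75) + (3.25)·(3.25) + (-0.75)·(-0.75)) / 3 = 14.75/3 = 4.9167
  S[X_1,X_2] = ((-0.75)·(-2) + (-1.75)·(1) + (3.25)·(-1) + (-0.75)·(2)) / 3 = -5/3 = -1.6667
  S[X_2,X_2] = ((-2)·(-2) + (1)·(1) + (-1)·(-1) + (2)·(2)) / 3 = 10/3 = 3.3333
  S = [[4.9167, -1.6667],
 [-1.6667, 3.3333]].

Step 3 — invert S. det(S) = 4.9167·3.3333 - (-1.6667)² = 13.6111.
  S^{-1} = (1/det) · [[d, -b], [-b, a]] = [[0.2449, 0.1224],
 [0.1224, 0.3612]].

Step 4 — quadratic form (x̄ - mu_0)^T · S^{-1} · (x̄ - mu_0):
  S^{-1} · (x̄ - mu_0) = (0.0612, 0.3306),
  (x̄ - mu_0)^T · [...] = (-0.25)·(0.0612) + (1)·(0.3306) = 0.3153.

Step 5 — scale by n: T² = 4 · 0.3153 = 1.2612.

T² ≈ 1.2612


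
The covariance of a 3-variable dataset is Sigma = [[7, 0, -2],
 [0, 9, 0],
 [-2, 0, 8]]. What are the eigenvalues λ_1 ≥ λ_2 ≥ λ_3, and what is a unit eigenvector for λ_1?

Step 1 — characteristic polynomial p(λ) = det(λI - Sigma) = λ³ - tr·λ² + c_1·λ - det, where tr = trace, c_1 = sum of the principal 2×2 minors, det = det(Sigma):
  tr = 7 + 9 + 8 = 24,
  c_1 = (7·9 - (0)²) + (7·8 - (-2)²) + (9·8 - (0)²) = 63 + 52 + 72 = 187,
  det = 7·(9·8 - (0)²) - (0)·((0)·8 - (0)·(-2)) + (-2)·((0)·(0) - 9·(-2)) = 7·(72) - (0)·(0) + (-2)·(18) = 468.
  So p(λ) = λ³ - 24λ² + 187λ - 468.
Step 2 — look for an integer root (rational root theorem: any rational root is an integer divisor of 468). Testing λ = 9:
  p(9) = 729 - 1944 + 1683 - 468 = 0  ✓
  Dividing out (λ - 9): p(λ) = (λ - 9)(λ² - 15λ + 52).
Step 3 — remaining eigenvalues from the quadratic λ² - 15λ + 52 = 0:
  Δ = 15² - 4·52 = 225 - 208 = 17,  λ = (15 ± √17)/2 = (15 ± 4.1231)/2 ≈ 9.5616 or 5.4384.
  Sorted: λ_1 = 9.5616,  λ_2 = 9,  λ_3 = 5.4384  (check: sum = 24 = tr ✓).

Step 4 — unit eigenvector for λ_1 ≈ 9.5616: v spans the null space of (Sigma - λ_1 I), whose rows are
  r_1 = (-2.5616, 0, -2),  r_2 = (0, -0.5616, 0),  r_3 = (-2, 0, -1.5616).
  v is orthogonal to every row, so take v ∝ r_1 × r_2 = ((0)·(0) - (-2)·(-0.5616), (-2)·(0) - (-2.5616)·(0), (-2.5616)·(-0.5616) - (0)·(0)) ≈ (-1.1231, 0, 1.4384).
  Rescale (multiply by -1 so the first nonzero entry is positive): u = (1.1231, 0, -1.4384).
  ||u|| = √((1.1231)² + (0)² + (-1.4384)²) = √(3.3305) ≈ 1.825,  v_1 = u/||u|| ≈ (0.6154, 0, -0.7882) (||v_1|| = 1).

λ_1 = 9.5616,  λ_2 = 9,  λ_3 = 5.4384;  v_1 ≈ (0.6154, 0, -0.7882)


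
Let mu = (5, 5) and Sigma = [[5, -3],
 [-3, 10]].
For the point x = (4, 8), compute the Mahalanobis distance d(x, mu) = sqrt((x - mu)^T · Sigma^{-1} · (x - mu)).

Step 1 — centre the observation: (x - mu) = (-1, 3).

Step 2 — invert Sigma. det(Sigma) = 5·10 - (-3)² = 41.
  Sigma^{-1} = (1/det) · [[d, -b], [-b, a]] = [[0.2439, 0.0732],
 [0.0732, 0.122]].

Step 3 — form the quadratic (x - mu)^T · Sigma^{-1} · (x - mu):
  Sigma^{-1} · (x - mu) = (-0.0244, 0.2927).
  (x - mu)^T · [Sigma^{-1} · (x - mu)] = (-1)·(-0.0244) + (3)·(0.2927) = 0.9024.

Step 4 — take square root: d = √(0.9024) ≈ 0.95.

d(x, mu) = √(0.9024) ≈ 0.95


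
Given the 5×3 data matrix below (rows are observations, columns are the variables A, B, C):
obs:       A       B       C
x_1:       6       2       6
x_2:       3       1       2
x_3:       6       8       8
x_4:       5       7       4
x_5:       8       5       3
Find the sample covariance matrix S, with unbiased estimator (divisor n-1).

Step 1 — column means:
  mean(A) = (6 + 3 + 6 + 5 + 8) / 5 = 28/5 = 5.6
  mean(B) = (2 + 1 + 8 + 7 + 5) / 5 = 23/5 = 4.6
  mean(C) = (6 + 2 + 8 + 4 + 3) / 5 = 23/5 = 4.6

Step 2 — sample covariance S[i,j] = (1/(n-1)) · Σ_k (x_{k,i} - mean_i) · (x_{k,j} - mean_j), with n-1 = 4.
  S[A,A] = ((0.4)·(0.4) + (-2.6)·(-2.6) + (0.4)·(0.4) + (-0.6)·(-0.6) + (2.4)·(2.4)) / 4 = 13.2/4 = 3.3
  S[A,B] = ((0.4)·(-2.6) + (-2.6)·(-3.6) + (0.4)·(3.4) + (-0.6)·(2.4) + (2.4)·(0.4)) / 4 = 9.2/4 = 2.3
  S[A,C] = ((0.4)·(1.4) + (-2.6)·(-2.6) + (0.4)·(3.4) + (-0.6)·(-0.6) + (2.4)·(-1.6)) / 4 = 5.2/4 = 1.3
  S[B,B] = ((-2.6)·(-2.6) + (-3.6)·(-3.6) + (3.4)·(3.4) + (2.4)·(2.4) + (0.4)·(0.4)) / 4 = 37.2/4 = 9.3
  S[B,C] = ((-2.6)·(1.4) + (-3.6)·(-2.6) + (3.4)·(3.4) + (2.4)·(-0.6) + (0.4)·(-1.6)) / 4 = 15.2/4 = 3.8
  S[C,C] = ((1.4)·(1.4) + (-2.6)·(-2.6) + (3.4)·(3.4) + (-0.6)·(-0.6) + (-1.6)·(-1.6)) / 4 = 23.2/4 = 5.8

S is symmetric (S[j,i] = S[i,j]). Assembling:

S = [[3.3, 2.3, 1.3],
 [2.3, 9.3, 3.8],
 [1.3, 3.8, 5.8]]


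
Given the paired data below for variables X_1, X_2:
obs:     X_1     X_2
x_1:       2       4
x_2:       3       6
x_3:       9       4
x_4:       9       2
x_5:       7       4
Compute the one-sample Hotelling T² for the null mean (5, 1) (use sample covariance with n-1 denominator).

Step 1 — sample mean vector:
  mean(X_1) = (2 + 3 + 9 + 9 + 7) / 5 = 30/5 = 6
  mean(X_2) = (4 + 6 + 4 + 2 + 4) / 5 = 20/5 = 4
  x̄ = (6, 4),  deviation x̄ - mu_0 = (6, 4) - (5, 1) = (1, 3).

Step 2 — sample covariance matrix, S[i,j] = (1/(n-1)) · Σ_k (x_{k,i} - mean_i) · (x_{k,j} - mean_j), divisor n-1 = 4:
  S[X_1,X_1] = ((-4)·(-4) + (-3)·(-3) + (3)·(3) + (3)·(3) + (1)·(1)) / 4 = 44/4 = 11
  S[X_1,X_2] = ((-4)·(0) + (-3)·(2) + (3)·(0) + (3)·(-2) + (1)·(0)) / 4 = -12/4 = -3
  S[X_2,X_2] = ((0)·(0) + (2)·(2) + (0)·(0) + (-2)·(-2) + (0)·(0)) / 4 = 8/4 = 2
  S = [[11, -3],
 [-3, 2]].

Step 3 — invert S. det(S) = 11·2 - (-3)² = 13.
  S^{-1} = (1/det) · [[d, -b], [-b, a]] = [[0.1538, 0.2308],
 [0.2308, 0.8462]].

Step 4 — quadratic form (x̄ - mu_0)^T · S^{-1} · (x̄ - mu_0):
  S^{-1} · (x̄ - mu_0) = (0.8462, 2.7692),
  (x̄ - mu_0)^T · [...] = (1)·(0.8462) + (3)·(2.7692) = 9.1538.

Step 5 — scale by n: T² = 5 · 9.1538 = 45.7692.

T² ≈ 45.7692


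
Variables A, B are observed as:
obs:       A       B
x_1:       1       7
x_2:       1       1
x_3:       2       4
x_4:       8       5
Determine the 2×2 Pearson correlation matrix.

Step 1 — column means:
  mean(A) = (1 + 1 + 2 + 8) / 4 = 12/4 = 3
  mean(B) = (7 + 1 + 4 + 5) / 4 = 17/4 = 4.25

Step 2 — sample variances and covariances s[i,j] = (1/(n-1)) · Σ_k (x_{k,i} - mean_i) · (x_{k,j} - mean_j), with n-1 = 3:
  s[A,A] = ((-2)·(-2) + (-2)·(-2) + (-1)·(-1) + (5)·(5)) / 3 = 34/3 = 11.3333
  s[A,B] = ((-2)·(2.75) + (-2)·(-3.25) + (-1)·(-0.25) + (5)·(0.75)) / 3 = 5/3 = 1.6667
  s[B,B] = ((2.75)·(2.75) + (-3.25)·(-3.25) + (-0.25)·(-0.25) + (0.75)·(0.75)) / 3 = 18.75/3 = 6.25
  Sample standard deviations s_i = √(s[i,i]):
  s(A) = √(11.3333) = 3.3665
  s(B) = √(6.25) = 2.5

Step 3 — r_{ij} = s_{ij} / (s_i · s_j):
  r[A,A] = 1 (diagonal).
  r[A,B] = 1.6667 / (3.3665 · 2.5) = 1.6667 / 8.4163 = 0.198
  r[B,B] = 1 (diagonal).

R is symmetric with unit diagonal. Assembling:

R = [[1, 0.198],
 [0.198, 1]]


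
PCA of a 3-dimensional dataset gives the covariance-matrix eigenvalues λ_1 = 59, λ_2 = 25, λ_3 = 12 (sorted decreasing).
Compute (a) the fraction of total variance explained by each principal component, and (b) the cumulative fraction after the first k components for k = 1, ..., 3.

Step 1 — total variance = trace(Sigma) = Σ λ_i = 59 + 25 + 12 = 96.

Step 2 — fraction explained by component i = λ_i / Σ λ:
  PC1: 59/96 = 0.6146
  PC2: 25/96 = 0.2604
  PC3: 12/96 = 0.125

Step 3 — cumulative fraction after k components = (λ_1 + ... + λ_k) / Σ λ:
  k = 1: 59/96 = 0.6146
  k = 2: (59 + 25)/96 = 84/96 = 0.875
  k = 3: (59 + 25 + 12)/96 = 96/96 = 1

Summary (fraction, with percent):

explained: PC1 0.6146 (61.46%), PC2 0.2604 (26.04%), PC3 0.125 (12.5%);  cumulative: 0.6146, 0.875, 1


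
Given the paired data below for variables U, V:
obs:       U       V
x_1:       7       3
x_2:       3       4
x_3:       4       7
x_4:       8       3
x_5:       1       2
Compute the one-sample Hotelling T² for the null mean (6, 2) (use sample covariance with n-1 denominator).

Step 1 — sample mean vector:
  mean(U) = (7 + 3 + 4 + 8 + 1) / 5 = 23/5 = 4.6
  mean(V) = (3 + 4 + 7 + 3 + 2) / 5 = 19/5 = 3.8
  x̄ = (4.6, 3.8),  deviation x̄ - mu_0 = (4.6, 3.8) - (6, 2) = (-1.4, 1.8).

Step 2 — sample covariance matrix, S[i,j] = (1/(n-1)) · Σ_k (x_{k,i} - mean_i) · (x_{k,j} - mean_j), divisor n-1 = 4:
  S[U,U] = ((2.4)·(2.4) + (-1.6)·(-1.6) + (-0.6)·(-0.6) + (3.4)·(3.4) + (-3.6)·(-3.6)) / 4 = 33.2/4 = 8.3
  S[U,V] = ((2.4)·(-0.8) + (-1.6)·(0.2) + (-0.6)·(3.2) + (3.4)·(-0.8) + (-3.6)·(-1.8)) / 4 = -0.4/4 = -0.1
  S[V,V] = ((-0.8)·(-0.8) + (0.2)·(0.2) + (3.2)·(3.2) + (-0.8)·(-0.8) + (-1.8)·(-1.8)) / 4 = 14.8/4 = 3.7
  S = [[8.3, -0.1],
 [-0.1, 3.7]].

Step 3 — invert S. det(S) = 8.3·3.7 - (-0.1)² = 30.7.
  S^{-1} = (1/det) · [[d, -b], [-b, a]] = [[0.1205, 0.0033],
 [0.0033, 0.2704]].

Step 4 — quadratic form (x̄ - mu_0)^T · S^{-1} · (x̄ - mu_0):
  S^{-1} · (x̄ - mu_0) = (-0.1629, 0.4821),
  (x̄ - mu_0)^T · [...] = (-1.4)·(-0.1629) + (1.8)·(0.4821) = 1.0958.

Step 5 — scale by n: T² = 5 · 1.0958 = 5.4788.

T² ≈ 5.4788


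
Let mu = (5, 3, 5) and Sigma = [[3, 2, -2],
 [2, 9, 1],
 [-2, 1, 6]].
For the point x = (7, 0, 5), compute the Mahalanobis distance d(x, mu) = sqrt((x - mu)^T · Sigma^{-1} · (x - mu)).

Step 1 — centre the observation: (x - mu) = (2, -3, 0).

Step 2 — invert Sigma (cofactor / det for 3×3, or solve directly):
  Sigma^{-1} = [[0.5824, -0.1538, 0.2198],
 [-0.1538, 0.1538, -0.0769],
 [0.2198, -0.0769, 0.2527]].

Step 3 — form the quadratic (x - mu)^T · Sigma^{-1} · (x - mu):
  Sigma^{-1} · (x - mu) = (1.6264, -0.7692, 0.6703).
  (x - mu)^T · [Sigma^{-1} · (x - mu)] = (2)·(1.6264) + (-3)·(-0.7692) + (0)·(0.6703) = 5.5604.

Step 4 — take square root: d = √(5.5604) ≈ 2.3581.

d(x, mu) = √(5.5604) ≈ 2.3581


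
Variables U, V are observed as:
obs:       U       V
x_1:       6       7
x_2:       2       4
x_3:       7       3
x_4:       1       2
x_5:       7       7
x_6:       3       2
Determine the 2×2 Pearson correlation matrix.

Step 1 — column means:
  mean(U) = (6 + 2 + 7 + 1 + 7 + 3) / 6 = 26/6 = 4.3333
  mean(V) = (7 + 4 + 3 + 2 + 7 + 2) / 6 = 25/6 = 4.1667

Step 2 — sample variances and covariances s[i,j] = (1/(n-1)) · Σ_k (x_{k,i} - mean_i) · (x_{k,j} - mean_j), with n-1 = 5:
  s[U,U] = ((1.6667)·(1.6667) + (-2.3333)·(-2.3333) + (2.6667)·(2.6667) + (-3.3333)·(-3.3333) + (2.6667)·(2.6667) + (-1.3333)·(-1.3333)) / 5 = 35.3333/5 = 7.0667
  s[U,V] = ((1.6667)·(2.8333) + (-2.3333)·(-0.1667) + (2.6667)·(-1.1667) + (-3.3333)·(-2.1667) + (2.6667)·(2.8333) + (-1.3333)·(-2.1667)) / 5 = 19.6667/5 = 3.9333
  s[V,V] = ((2.8333)·(2.8333) + (-0.1667)·(-0.1667) + (-1.1667)·(-1.1667) + (-2.1667)·(-2.1667) + (2.8333)·(2.8333) + (-2.1667)·(-2.1667)) / 5 = 26.8333/5 = 5.3667
  Sample standard deviations s_i = √(s[i,i]):
  s(U) = √(7.0667) = 2.6583
  s(V) = √(5.3667) = 2.3166

Step 3 — r_{ij} = s_{ij} / (s_i · s_j):
  r[U,U] = 1 (diagonal).
  r[U,V] = 3.9333 / (2.6583 · 2.3166) = 3.9333 / 6.1583 = 0.6387
  r[V,V] = 1 (diagonal).

R is symmetric with unit diagonal. Assembling:

R = [[1, 0.6387],
 [0.6387, 1]]


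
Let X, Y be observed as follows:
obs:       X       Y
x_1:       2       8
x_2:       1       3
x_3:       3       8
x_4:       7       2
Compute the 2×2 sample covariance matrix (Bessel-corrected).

Step 1 — column means:
  mean(X) = (2 + 1 + 3 + 7) / 4 = 13/4 = 3.25
  mean(Y) = (8 + 3 + 8 + 2) / 4 = 21/4 = 5.25

Step 2 — sample covariance S[i,j] = (1/(n-1)) · Σ_k (x_{k,i} - mean_i) · (x_{k,j} - mean_j), with n-1 = 3.
  S[X,X] = ((-1.25)·(-1.25) + (-2.25)·(-2.25) + (-0.25)·(-0.25) + (3.75)·(3.75)) / 3 = 20.75/3 = 6.9167
  S[X,Y] = ((-1.25)·(2.75) + (-2.25)·(-2.25) + (-0.25)·(2.75) + (3.75)·(-3.25)) / 3 = -11.25/3 = -3.75
  S[Y,Y] = ((2.75)·(2.75) + (-2.25)·(-2.25) + (2.75)·(2.75) + (-3.25)·(-3.25)) / 3 = 30.75/3 = 10.25

S is symmetric (S[j,i] = S[i,j]). Assembling:

S = [[6.9167, -3.75],
 [-3.75, 10.25]]


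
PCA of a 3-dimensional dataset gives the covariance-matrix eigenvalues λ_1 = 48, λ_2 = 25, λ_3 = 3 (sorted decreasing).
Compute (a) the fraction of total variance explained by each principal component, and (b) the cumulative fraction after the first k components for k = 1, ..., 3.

Step 1 — total variance = trace(Sigma) = Σ λ_i = 48 + 25 + 3 = 76.

Step 2 — fraction explained by component i = λ_i / Σ λ:
  PC1: 48/76 = 0.6316
  PC2: 25/76 = 0.3289
  PC3: 3/76 = 0.0395

Step 3 — cumulative fraction after k components = (λ_1 + ... + λ_k) / Σ λ:
  k = 1: 48/76 = 0.6316
  k = 2: (48 + 25)/76 = 73/76 = 0.9605
  k = 3: (48 + 25 + 3)/76 = 76/76 = 1

Summary (fraction, with percent):

explained: PC1 0.6316 (63.16%), PC2 0.3289 (32.89%), PC3 0.0395 (3.95%);  cumulative: 0.6316, 0.9605, 1


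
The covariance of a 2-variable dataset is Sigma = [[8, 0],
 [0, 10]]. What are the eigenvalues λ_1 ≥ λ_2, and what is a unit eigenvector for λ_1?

Step 1 — characteristic polynomial of 2×2 Sigma:
  det(Sigma - λI) = λ² - trace · λ + det = 0.
  trace = 8 + 10 = 18, det = 8·10 - (0)² = 80.
Step 2 — discriminant:
  Δ = trace² - 4·det = 324 - 320 = 4.
Step 3 — eigenvalues:
  λ = (trace ± √Δ)/2 = (18 ± 2)/2,
  λ_1 = 10,  λ_2 = 8.

Step 4 — unit eigenvector for λ_1: Sigma is diagonal, so its eigenvectors are the coordinate axes. λ_1 = 10 is the diagonal entry on the second coordinate axis, hence
  v_1 = (0, 1) (||v_1|| = 1).

λ_1 = 10,  λ_2 = 8;  v_1 ≈ (0, 1)


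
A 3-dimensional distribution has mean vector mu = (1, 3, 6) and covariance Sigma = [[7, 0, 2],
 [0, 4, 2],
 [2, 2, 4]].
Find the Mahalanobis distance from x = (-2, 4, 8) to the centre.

Step 1 — centre the observation: (x - mu) = (-3, 1, 2).

Step 2 — invert Sigma (cofactor / det for 3×3, or solve directly):
  Sigma^{-1} = [[0.1765, 0.0588, -0.1176],
 [0.0588, 0.3529, -0.2059],
 [-0.1176, -0.2059, 0.4118]].

Step 3 — form the quadratic (x - mu)^T · Sigma^{-1} · (x - mu):
  Sigma^{-1} · (x - mu) = (-0.7059, -0.2353, 0.9706).
  (x - mu)^T · [Sigma^{-1} · (x - mu)] = (-3)·(-0.7059) + (1)·(-0.2353) + (2)·(0.9706) = 3.8235.

Step 4 — take square root: d = √(3.8235) ≈ 1.9554.

d(x, mu) = √(3.8235) ≈ 1.9554


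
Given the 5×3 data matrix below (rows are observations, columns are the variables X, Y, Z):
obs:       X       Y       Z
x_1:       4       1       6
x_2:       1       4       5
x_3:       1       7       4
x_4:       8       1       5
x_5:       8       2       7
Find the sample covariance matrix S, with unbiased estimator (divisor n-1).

Step 1 — column means:
  mean(X) = (4 + 1 + 1 + 8 + 8) / 5 = 22/5 = 4.4
  mean(Y) = (1 + 4 + 7 + 1 + 2) / 5 = 15/5 = 3
  mean(Z) = (6 + 5 + 4 + 5 + 7) / 5 = 27/5 = 5.4

Step 2 — sample covariance S[i,j] = (1/(n-1)) · Σ_k (x_{k,i} - mean_i) · (x_{k,j} - mean_j), with n-1 = 4.
  S[X,X] = ((-0.4)·(-0.4) + (-3.4)·(-3.4) + (-3.4)·(-3.4) + (3.6)·(3.6) + (3.6)·(3.6)) / 4 = 49.2/4 = 12.3
  S[X,Y] = ((-0.4)·(-2) + (-3.4)·(1) + (-3.4)·(4) + (3.6)·(-2) + (3.6)·(-1)) / 4 = -27/4 = -6.75
  S[X,Z] = ((-0.4)·(0.6) + (-3.4)·(-0.4) + (-3.4)·(-1.4) + (3.6)·(-0.4) + (3.6)·(1.6)) / 4 = 10.2/4 = 2.55
  S[Y,Y] = ((-2)·(-2) + (1)·(1) + (4)·(4) + (-2)·(-2) + (-1)·(-1)) / 4 = 26/4 = 6.5
  S[Y,Z] = ((-2)·(0.6) + (1)·(-0.4) + (4)·(-1.4) + (-2)·(-0.4) + (-1)·(1.6)) / 4 = -8/4 = -2
  S[Z,Z] = ((0.6)·(0.6) + (-0.4)·(-0.4) + (-1.4)·(-1.4) + (-0.4)·(-0.4) + (1.6)·(1.6)) / 4 = 5.2/4 = 1.3

S is symmetric (S[j,i] = S[i,j]). Assembling:

S = [[12.3, -6.75, 2.55],
 [-6.75, 6.5, -2],
 [2.55, -2, 1.3]]
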